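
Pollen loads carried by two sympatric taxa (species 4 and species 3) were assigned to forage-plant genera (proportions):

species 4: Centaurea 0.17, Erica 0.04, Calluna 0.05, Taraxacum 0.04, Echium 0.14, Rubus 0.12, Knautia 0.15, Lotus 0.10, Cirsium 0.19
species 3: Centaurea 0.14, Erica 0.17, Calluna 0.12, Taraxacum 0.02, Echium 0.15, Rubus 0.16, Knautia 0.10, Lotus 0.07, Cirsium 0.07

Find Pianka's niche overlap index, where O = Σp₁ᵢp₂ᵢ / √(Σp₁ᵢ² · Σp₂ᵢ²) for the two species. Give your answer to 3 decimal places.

0.841

Σ p₁ᵢp₂ᵢ = 0.0238 + 0.0068 + 0.0060 + 0.0008 + 0.0210 + 0.0192 + 0.0150 + 0.0070 + 0.0133 = 0.1129
Σp_1ᵢ² = 0.17² + 0.04² + 0.05² + 0.04² + 0.14² + 0.12² + 0.15² + 0.10² + 0.19² = 0.0289 + 0.0016 + 0.0025 + 0.0016 + 0.0196 + 0.0144 + 0.0225 + 0.0100 + 0.0361 = 0.1372
Σp_2ᵢ² = 0.14² + 0.17² + 0.12² + 0.02² + 0.15² + 0.16² + 0.10² + 0.07² + 0.07² = 0.0196 + 0.0289 + 0.0144 + 0.0004 + 0.0225 + 0.0256 + 0.0100 + 0.0049 + 0.0049 = 0.1312
O = 0.1129 / √(0.1372 × 0.1312) = 0.1129 / 0.134166 = 0.84149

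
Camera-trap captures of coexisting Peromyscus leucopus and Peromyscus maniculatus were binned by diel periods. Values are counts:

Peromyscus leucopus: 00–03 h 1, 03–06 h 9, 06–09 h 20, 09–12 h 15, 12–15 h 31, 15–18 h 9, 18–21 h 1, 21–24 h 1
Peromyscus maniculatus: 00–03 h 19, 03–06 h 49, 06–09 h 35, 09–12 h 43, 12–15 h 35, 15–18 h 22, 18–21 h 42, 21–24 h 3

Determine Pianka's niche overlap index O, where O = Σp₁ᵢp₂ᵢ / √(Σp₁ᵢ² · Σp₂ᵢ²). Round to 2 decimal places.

Proportions for Peromyscus leucopus (n=87): 1/87=0.0115, 9/87=0.1034, 20/87=0.2299, 15/87=0.1724, 31/87=0.3563, 9/87=0.1034, 1/87=0.0115, 1/87=0.0115
Proportions for Peromyscus maniculatus (n=248): 19/248=0.0766, 49/248=0.1976, 35/248=0.1411, 43/248=0.1734, 35/248=0.1411, 22/248=0.0887, 42/248=0.1694, 3/248=0.0121
Σ p₁ᵢp₂ᵢ = 0.000881 + 0.020432 + 0.032439 + 0.029894 + 0.050274 + 0.009172 + 0.001948 + 0.000139 = 0.145179
Σp_1ᵢ² = 0.0115² + 0.1034² + 0.2299² + 0.1724² + 0.3563² + 0.1034² + 0.0115² + 0.0115² = 0.000132 + 0.010692 + 0.052854 + 0.029722 + 0.126950 + 0.010692 + 0.000132 + 0.000132 = 0.231306
Σp_2ᵢ² = 0.0766² + 0.1976² + 0.1411² + 0.1734² + 0.1411² + 0.0887² + 0.1694² + 0.0121² = 0.005868 + 0.039046 + 0.019909 + 0.030068 + 0.019909 + 0.007868 + 0.028696 + 0.000146 = 0.151510
O = 0.145179 / √(0.231306 × 0.151510) = 0.145179 / 0.1872036 = 0.7755

0.78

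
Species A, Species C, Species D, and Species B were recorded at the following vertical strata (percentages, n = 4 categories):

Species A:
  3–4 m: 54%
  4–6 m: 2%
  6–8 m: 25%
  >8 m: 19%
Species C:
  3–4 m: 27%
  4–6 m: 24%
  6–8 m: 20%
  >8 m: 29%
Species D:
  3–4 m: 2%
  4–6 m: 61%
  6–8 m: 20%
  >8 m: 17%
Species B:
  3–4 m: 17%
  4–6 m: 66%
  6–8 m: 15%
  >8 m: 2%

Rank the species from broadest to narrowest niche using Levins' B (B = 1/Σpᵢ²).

Species C > Species A > Species D > Species B

Convert percentages to proportions (divide by 100).
Σp_Aᵢ² = 0.54² + 0.02² + 0.25² + 0.19² = 0.2916 + 0.0004 + 0.0625 + 0.0361 = 0.3906
B_A = 1 / 0.3906 = 2.5602
Σp_Cᵢ² = 0.27² + 0.24² + 0.20² + 0.29² = 0.0729 + 0.0576 + 0.0400 + 0.0841 = 0.2546
B_C = 1 / 0.2546 = 3.9277
Σp_Dᵢ² = 0.02² + 0.61² + 0.20² + 0.17² = 0.0004 + 0.3721 + 0.0400 + 0.0289 = 0.4414
B_D = 1 / 0.4414 = 2.2655
Σp_Bᵢ² = 0.17² + 0.66² + 0.15² + 0.02² = 0.0289 + 0.4356 + 0.0225 + 0.0004 = 0.4874
B_B = 1 / 0.4874 = 2.0517
Ranking by B (broadest → narrowest): Species C (3.93) > Species A (2.56) > Species D (2.27) > Species B (2.05)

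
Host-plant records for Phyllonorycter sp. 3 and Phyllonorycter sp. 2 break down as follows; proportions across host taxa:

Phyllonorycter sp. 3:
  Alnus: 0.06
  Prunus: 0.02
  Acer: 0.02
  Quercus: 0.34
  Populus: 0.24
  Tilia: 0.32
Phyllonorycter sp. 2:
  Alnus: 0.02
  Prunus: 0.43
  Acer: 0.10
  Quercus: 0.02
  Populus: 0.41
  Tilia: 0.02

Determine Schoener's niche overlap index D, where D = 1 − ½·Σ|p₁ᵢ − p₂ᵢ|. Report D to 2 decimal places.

0.34

Σ|p₁ᵢ − p₂ᵢ| = 0.04 + 0.41 + 0.08 + 0.32 + 0.17 + 0.30 = 1.32
D = 1 − ½ × 1.32 = 1 − 0.660 = 0.3400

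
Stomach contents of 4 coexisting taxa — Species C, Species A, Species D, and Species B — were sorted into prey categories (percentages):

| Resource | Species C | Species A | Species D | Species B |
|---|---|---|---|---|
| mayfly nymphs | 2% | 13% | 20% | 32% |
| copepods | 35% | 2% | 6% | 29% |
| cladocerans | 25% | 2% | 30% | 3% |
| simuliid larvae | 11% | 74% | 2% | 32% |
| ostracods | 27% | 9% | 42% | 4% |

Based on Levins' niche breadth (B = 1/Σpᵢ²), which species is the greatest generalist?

Species C

Convert percentages to proportions (divide by 100).
Σp_Cᵢ² = 0.02² + 0.35² + 0.25² + 0.11² + 0.27² = 0.0004 + 0.1225 + 0.0625 + 0.0121 + 0.0729 = 0.2704
B_C = 1 / 0.2704 = 3.6982
Σp_Aᵢ² = 0.13² + 0.02² + 0.02² + 0.74² + 0.09² = 0.0169 + 0.0004 + 0.0004 + 0.5476 + 0.0081 = 0.5734
B_A = 1 / 0.5734 = 1.7440
Σp_Dᵢ² = 0.20² + 0.06² + 0.30² + 0.02² + 0.42² = 0.0400 + 0.0036 + 0.0900 + 0.0004 + 0.1764 = 0.3104
B_D = 1 / 0.3104 = 3.2216
Σp_Bᵢ² = 0.32² + 0.29² + 0.03² + 0.32² + 0.04² = 0.1024 + 0.0841 + 0.0009 + 0.1024 + 0.0016 = 0.2914
B_B = 1 / 0.2914 = 3.4317
Highest B → broadest niche (most generalist): Species C (B = 3.70).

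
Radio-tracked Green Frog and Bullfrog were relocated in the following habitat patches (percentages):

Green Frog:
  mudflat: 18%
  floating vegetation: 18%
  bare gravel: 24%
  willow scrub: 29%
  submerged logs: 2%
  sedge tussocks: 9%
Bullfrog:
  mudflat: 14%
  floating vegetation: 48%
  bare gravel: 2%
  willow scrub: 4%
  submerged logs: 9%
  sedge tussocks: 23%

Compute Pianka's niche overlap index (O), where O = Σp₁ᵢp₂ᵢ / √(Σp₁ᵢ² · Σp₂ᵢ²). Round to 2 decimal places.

0.58

Convert percentages to proportions (divide by 100).
Σ p₁ᵢp₂ᵢ = 0.0252 + 0.0864 + 0.0048 + 0.0116 + 0.0018 + 0.0207 = 0.1505
Σp_1ᵢ² = 0.18² + 0.18² + 0.24² + 0.29² + 0.02² + 0.09² = 0.0324 + 0.0324 + 0.0576 + 0.0841 + 0.0004 + 0.0081 = 0.2150
Σp_2ᵢ² = 0.14² + 0.48² + 0.02² + 0.04² + 0.09² + 0.23² = 0.0196 + 0.2304 + 0.0004 + 0.0016 + 0.0081 + 0.0529 = 0.3130
O = 0.1505 / √(0.2150 × 0.3130) = 0.1505 / 0.25941 = 0.5802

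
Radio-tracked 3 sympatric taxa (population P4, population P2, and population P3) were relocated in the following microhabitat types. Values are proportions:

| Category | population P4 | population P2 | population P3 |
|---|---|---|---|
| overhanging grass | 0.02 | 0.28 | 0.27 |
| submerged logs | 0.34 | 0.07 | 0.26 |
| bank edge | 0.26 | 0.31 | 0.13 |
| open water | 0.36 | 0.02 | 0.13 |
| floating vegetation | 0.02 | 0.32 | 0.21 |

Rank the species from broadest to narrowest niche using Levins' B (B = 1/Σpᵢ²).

Σp_P4ᵢ² = 0.02² + 0.34² + 0.26² + 0.36² + 0.02² = 0.0004 + 0.1156 + 0.0676 + 0.1296 + 0.0004 = 0.3136
B_P4 = 1 / 0.3136 = 3.1888
Σp_P2ᵢ² = 0.28² + 0.07² + 0.31² + 0.02² + 0.32² = 0.0784 + 0.0049 + 0.0961 + 0.0004 + 0.1024 = 0.2822
B_P2 = 1 / 0.2822 = 3.5436
Σp_P3ᵢ² = 0.27² + 0.26² + 0.13² + 0.13² + 0.21² = 0.0729 + 0.0676 + 0.0169 + 0.0169 + 0.0441 = 0.2184
B_P3 = 1 / 0.2184 = 4.5788
Ranking by B (broadest → narrowest): population P3 (4.58) > population P2 (3.54) > population P4 (3.19)

population P3 > population P2 > population P4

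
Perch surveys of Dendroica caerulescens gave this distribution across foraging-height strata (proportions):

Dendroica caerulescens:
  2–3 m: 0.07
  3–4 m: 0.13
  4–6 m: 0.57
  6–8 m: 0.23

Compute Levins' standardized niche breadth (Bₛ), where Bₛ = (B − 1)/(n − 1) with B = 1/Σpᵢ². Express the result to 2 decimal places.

Σpᵢ² = 0.07² + 0.13² + 0.57² + 0.23² = 0.0049 + 0.0169 + 0.3249 + 0.0529 = 0.3996
B = 1 / 0.3996 = 2.5025
Bₛ = (B − 1)/(n − 1) = (2.5025 − 1)/(4 − 1) = 1.5025/3 = 0.5008

0.50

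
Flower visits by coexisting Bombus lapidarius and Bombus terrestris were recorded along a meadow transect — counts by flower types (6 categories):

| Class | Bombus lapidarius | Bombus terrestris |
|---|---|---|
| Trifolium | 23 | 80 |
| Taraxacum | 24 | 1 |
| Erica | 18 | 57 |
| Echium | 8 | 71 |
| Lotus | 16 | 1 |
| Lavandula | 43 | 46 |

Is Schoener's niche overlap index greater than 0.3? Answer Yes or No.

Proportions for Bombus lapidarius (n=132): 23/132=0.1742, 24/132=0.1818, 18/132=0.1364, 8/132=0.0606, 16/132=0.1212, 43/132=0.3258
Proportions for Bombus terrestris (n=256): 80/256=0.3125, 1/256=0.0039, 57/256=0.2227, 71/256=0.2773, 1/256=0.0039, 46/256=0.1797
Σ|p₁ᵢ − p₂ᵢ| = 0.1383 + 0.1779 + 0.0863 + 0.2167 + 0.1173 + 0.1461 = 0.8826
D = 1 − ½ × 0.8826 = 1 − 0.44130 = 0.55870
D = 0.55870 > 0.3 → Yes.

Yes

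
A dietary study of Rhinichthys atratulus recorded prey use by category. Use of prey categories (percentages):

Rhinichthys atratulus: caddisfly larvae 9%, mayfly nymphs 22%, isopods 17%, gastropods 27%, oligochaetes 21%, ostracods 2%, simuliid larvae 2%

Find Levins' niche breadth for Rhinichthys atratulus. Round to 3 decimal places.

4.921

Convert percentages to proportions (divide by 100).
Σpᵢ² = 0.09² + 0.22² + 0.17² + 0.27² + 0.21² + 0.02² + 0.02² = 0.0081 + 0.0484 + 0.0289 + 0.0729 + 0.0441 + 0.0004 + 0.0004 = 0.2032
B = 1 / 0.2032 = 4.92126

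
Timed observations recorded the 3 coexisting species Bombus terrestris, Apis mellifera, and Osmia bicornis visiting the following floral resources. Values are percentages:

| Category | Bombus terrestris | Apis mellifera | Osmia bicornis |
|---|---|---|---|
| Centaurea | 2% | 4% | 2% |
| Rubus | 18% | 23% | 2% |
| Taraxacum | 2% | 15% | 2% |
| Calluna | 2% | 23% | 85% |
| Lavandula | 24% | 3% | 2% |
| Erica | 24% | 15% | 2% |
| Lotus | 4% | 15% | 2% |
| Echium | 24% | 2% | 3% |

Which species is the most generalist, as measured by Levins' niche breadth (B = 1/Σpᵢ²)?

Apis mellifera

Convert percentages to proportions (divide by 100).
Σp_terrᵢ² = 0.02² + 0.18² + 0.02² + 0.02² + 0.24² + 0.24² + 0.04² + 0.24² = 0.0004 + 0.0324 + 0.0004 + 0.0004 + 0.0576 + 0.0576 + 0.0016 + 0.0576 = 0.2080
B_terr = 1 / 0.2080 = 4.8077
Σp_mellᵢ² = 0.04² + 0.23² + 0.15² + 0.23² + 0.03² + 0.15² + 0.15² + 0.02² = 0.0016 + 0.0529 + 0.0225 + 0.0529 + 0.0009 + 0.0225 + 0.0225 + 0.0004 = 0.1762
B_mell = 1 / 0.1762 = 5.6754
Σp_bicoᵢ² = 0.02² + 0.02² + 0.02² + 0.85² + 0.02² + 0.02² + 0.02² + 0.03² = 0.0004 + 0.0004 + 0.0004 + 0.7225 + 0.0004 + 0.0004 + 0.0004 + 0.0009 = 0.7258
B_bico = 1 / 0.7258 = 1.3778
Highest B → broadest niche (most generalist): Apis mellifera (B = 5.68).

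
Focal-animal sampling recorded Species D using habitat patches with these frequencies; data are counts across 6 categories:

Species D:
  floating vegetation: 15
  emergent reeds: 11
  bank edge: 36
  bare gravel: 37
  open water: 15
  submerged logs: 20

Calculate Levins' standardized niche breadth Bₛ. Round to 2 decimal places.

0.79

Proportions for Species D (n=134): 15/134=0.1119, 11/134=0.0821, 36/134=0.2687, 37/134=0.2761, 15/134=0.1119, 20/134=0.1493
Σpᵢ² = 0.1119² + 0.0821² + 0.2687² + 0.2761² + 0.1119² + 0.1493² = 0.012522 + 0.006740 + 0.072200 + 0.076231 + 0.012522 + 0.022290 = 0.202505
B = 1 / 0.202505 = 4.9381
Bₛ = (B − 1)/(n − 1) = (4.9381 − 1)/(6 − 1) = 3.9381/5 = 0.7876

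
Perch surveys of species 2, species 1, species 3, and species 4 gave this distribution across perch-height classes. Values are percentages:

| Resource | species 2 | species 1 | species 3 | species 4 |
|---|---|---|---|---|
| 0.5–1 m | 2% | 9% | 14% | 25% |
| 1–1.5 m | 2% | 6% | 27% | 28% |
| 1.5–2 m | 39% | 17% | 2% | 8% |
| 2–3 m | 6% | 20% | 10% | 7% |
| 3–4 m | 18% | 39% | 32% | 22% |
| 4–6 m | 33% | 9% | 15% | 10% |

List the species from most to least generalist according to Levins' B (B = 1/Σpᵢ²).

Convert percentages to proportions (divide by 100).
Σp_2ᵢ² = 0.02² + 0.02² + 0.39² + 0.06² + 0.18² + 0.33² = 0.0004 + 0.0004 + 0.1521 + 0.0036 + 0.0324 + 0.1089 = 0.2978
B_2 = 1 / 0.2978 = 3.3580
Σp_1ᵢ² = 0.09² + 0.06² + 0.17² + 0.20² + 0.39² + 0.09² = 0.0081 + 0.0036 + 0.0289 + 0.0400 + 0.1521 + 0.0081 = 0.2408
B_1 = 1 / 0.2408 = 4.1528
Σp_3ᵢ² = 0.14² + 0.27² + 0.02² + 0.10² + 0.32² + 0.15² = 0.0196 + 0.0729 + 0.0004 + 0.0100 + 0.1024 + 0.0225 = 0.2278
B_3 = 1 / 0.2278 = 4.3898
Σp_4ᵢ² = 0.25² + 0.28² + 0.08² + 0.07² + 0.22² + 0.10² = 0.0625 + 0.0784 + 0.0064 + 0.0049 + 0.0484 + 0.0100 = 0.2106
B_4 = 1 / 0.2106 = 4.7483
Ranking by B (broadest → narrowest): species 4 (4.75) > species 3 (4.39) > species 1 (4.15) > species 2 (3.36)

species 4 > species 3 > species 1 > species 2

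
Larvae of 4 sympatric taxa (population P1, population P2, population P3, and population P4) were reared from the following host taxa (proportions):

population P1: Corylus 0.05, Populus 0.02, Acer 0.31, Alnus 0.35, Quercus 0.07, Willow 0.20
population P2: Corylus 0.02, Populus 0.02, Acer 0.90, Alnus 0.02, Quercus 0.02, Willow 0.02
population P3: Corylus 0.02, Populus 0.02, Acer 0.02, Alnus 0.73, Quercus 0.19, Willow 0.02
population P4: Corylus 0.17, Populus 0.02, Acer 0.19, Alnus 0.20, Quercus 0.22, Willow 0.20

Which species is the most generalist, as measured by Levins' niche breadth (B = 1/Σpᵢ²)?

Σp_P1ᵢ² = 0.05² + 0.02² + 0.31² + 0.35² + 0.07² + 0.20² = 0.0025 + 0.0004 + 0.0961 + 0.1225 + 0.0049 + 0.0400 = 0.2664
B_P1 = 1 / 0.2664 = 3.7538
Σp_P2ᵢ² = 0.02² + 0.02² + 0.90² + 0.02² + 0.02² + 0.02² = 0.0004 + 0.0004 + 0.8100 + 0.0004 + 0.0004 + 0.0004 = 0.8120
B_P2 = 1 / 0.8120 = 1.2315
Σp_P3ᵢ² = 0.02² + 0.02² + 0.02² + 0.73² + 0.19² + 0.02² = 0.0004 + 0.0004 + 0.0004 + 0.5329 + 0.0361 + 0.0004 = 0.5706
B_P3 = 1 / 0.5706 = 1.7525
Σp_P4ᵢ² = 0.17² + 0.02² + 0.19² + 0.20² + 0.22² + 0.20² = 0.0289 + 0.0004 + 0.0361 + 0.0400 + 0.0484 + 0.0400 = 0.1938
B_P4 = 1 / 0.1938 = 5.1600
Highest B → broadest niche (most generalist): population P4 (B = 5.16).

population P4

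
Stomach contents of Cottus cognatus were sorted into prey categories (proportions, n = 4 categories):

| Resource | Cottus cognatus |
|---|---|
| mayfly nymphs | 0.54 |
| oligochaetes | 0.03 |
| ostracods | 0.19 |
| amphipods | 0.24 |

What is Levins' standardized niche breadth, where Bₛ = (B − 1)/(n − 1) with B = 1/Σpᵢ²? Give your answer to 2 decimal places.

Σpᵢ² = 0.54² + 0.03² + 0.19² + 0.24² = 0.2916 + 0.0009 + 0.0361 + 0.0576 = 0.3862
B = 1 / 0.3862 = 2.5893
Bₛ = (B − 1)/(n − 1) = (2.5893 − 1)/(4 − 1) = 1.5893/3 = 0.5298

0.53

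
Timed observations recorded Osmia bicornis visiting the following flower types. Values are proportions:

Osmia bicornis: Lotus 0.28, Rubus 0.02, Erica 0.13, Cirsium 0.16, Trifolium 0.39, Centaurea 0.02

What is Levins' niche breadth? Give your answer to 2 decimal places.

Σpᵢ² = 0.28² + 0.02² + 0.13² + 0.16² + 0.39² + 0.02² = 0.0784 + 0.0004 + 0.0169 + 0.0256 + 0.1521 + 0.0004 = 0.2738
B = 1 / 0.2738 = 3.6523

3.65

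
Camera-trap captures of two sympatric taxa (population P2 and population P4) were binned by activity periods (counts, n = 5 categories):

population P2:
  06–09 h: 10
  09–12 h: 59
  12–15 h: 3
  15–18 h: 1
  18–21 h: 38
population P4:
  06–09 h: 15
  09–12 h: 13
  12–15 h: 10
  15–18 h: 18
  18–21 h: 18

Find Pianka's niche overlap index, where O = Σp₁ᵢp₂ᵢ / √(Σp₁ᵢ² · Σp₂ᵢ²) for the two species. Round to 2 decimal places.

0.69

Proportions for population P2 (n=111): 10/111=0.0901, 59/111=0.5315, 3/111=0.0270, 1/111=0.0090, 38/111=0.3423
Proportions for population P4 (n=74): 15/74=0.2027, 13/74=0.1757, 10/74=0.1351, 18/74=0.2432, 18/74=0.2432
Σ p₁ᵢp₂ᵢ = 0.018263 + 0.093385 + 0.003648 + 0.002189 + 0.083247 = 0.200732
Σp_1ᵢ² = 0.0901² + 0.5315² + 0.0270² + 0.0090² + 0.3423² = 0.008118 + 0.282492 + 0.000729 + 0.000081 + 0.117169 = 0.408589
Σp_2ᵢ² = 0.2027² + 0.1757² + 0.1351² + 0.2432² + 0.2432² = 0.041087 + 0.030870 + 0.018252 + 0.059146 + 0.059146 = 0.208501
O = 0.200732 / √(0.408589 × 0.208501) = 0.200732 / 0.2918753 = 0.6877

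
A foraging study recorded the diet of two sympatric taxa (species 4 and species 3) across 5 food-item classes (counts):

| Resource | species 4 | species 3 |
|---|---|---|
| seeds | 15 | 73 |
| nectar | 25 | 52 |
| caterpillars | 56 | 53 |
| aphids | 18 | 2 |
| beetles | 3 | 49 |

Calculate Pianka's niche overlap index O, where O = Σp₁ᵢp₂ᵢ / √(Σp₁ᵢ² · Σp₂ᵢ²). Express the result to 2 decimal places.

0.73

Proportions for species 4 (n=117): 15/117=0.1282, 25/117=0.2137, 56/117=0.4786, 18/117=0.1538, 3/117=0.0256
Proportions for species 3 (n=229): 73/229=0.3188, 52/229=0.2271, 53/229=0.2314, 2/229=0.0087, 49/229=0.2140
Σ p₁ᵢp₂ᵢ = 0.040870 + 0.048531 + 0.110748 + 0.001338 + 0.005478 = 0.206965
Σp_1ᵢ² = 0.1282² + 0.2137² + 0.4786² + 0.1538² + 0.0256² = 0.016435 + 0.045668 + 0.229058 + 0.023654 + 0.000655 = 0.315470
Σp_2ᵢ² = 0.3188² + 0.2271² + 0.2314² + 0.0087² + 0.2140² = 0.101633 + 0.051574 + 0.053546 + 0.000076 + 0.045796 = 0.252625
O = 0.206965 / √(0.315470 × 0.252625) = 0.206965 / 0.2823041 = 0.7331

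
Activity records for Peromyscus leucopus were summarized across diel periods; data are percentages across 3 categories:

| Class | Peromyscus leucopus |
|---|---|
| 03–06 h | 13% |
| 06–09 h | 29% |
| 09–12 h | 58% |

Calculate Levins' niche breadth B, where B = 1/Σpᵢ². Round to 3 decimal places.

2.286

Convert percentages to proportions (divide by 100).
Σpᵢ² = 0.13² + 0.29² + 0.58² = 0.0169 + 0.0841 + 0.3364 = 0.4374
B = 1 / 0.4374 = 2.28624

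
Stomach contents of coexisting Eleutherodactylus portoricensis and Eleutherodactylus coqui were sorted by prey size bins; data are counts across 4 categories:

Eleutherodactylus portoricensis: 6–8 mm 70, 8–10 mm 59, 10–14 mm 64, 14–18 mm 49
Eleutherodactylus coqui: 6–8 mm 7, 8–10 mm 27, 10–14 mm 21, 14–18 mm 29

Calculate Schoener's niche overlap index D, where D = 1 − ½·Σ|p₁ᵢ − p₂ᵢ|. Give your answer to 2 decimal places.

0.78

Proportions for Eleutherodactylus portoricensis (n=242): 70/242=0.2893, 59/242=0.2438, 64/242=0.2645, 49/242=0.2025
Proportions for Eleutherodactylus coqui (n=84): 7/84=0.0833, 27/84=0.3214, 21/84=0.2500, 29/84=0.3452
Σ|p₁ᵢ − p₂ᵢ| = 0.2060 + 0.0776 + 0.0145 + 0.1427 = 0.4408
D = 1 − ½ × 0.4408 = 1 − 0.22040 = 0.77960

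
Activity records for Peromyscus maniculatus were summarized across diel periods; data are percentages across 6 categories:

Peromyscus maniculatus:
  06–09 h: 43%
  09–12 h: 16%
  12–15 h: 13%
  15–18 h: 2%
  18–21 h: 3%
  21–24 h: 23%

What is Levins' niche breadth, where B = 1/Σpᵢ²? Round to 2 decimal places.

Convert percentages to proportions (divide by 100).
Σpᵢ² = 0.43² + 0.16² + 0.13² + 0.02² + 0.03² + 0.23² = 0.1849 + 0.0256 + 0.0169 + 0.0004 + 0.0009 + 0.0529 = 0.2816
B = 1 / 0.2816 = 3.5511

3.55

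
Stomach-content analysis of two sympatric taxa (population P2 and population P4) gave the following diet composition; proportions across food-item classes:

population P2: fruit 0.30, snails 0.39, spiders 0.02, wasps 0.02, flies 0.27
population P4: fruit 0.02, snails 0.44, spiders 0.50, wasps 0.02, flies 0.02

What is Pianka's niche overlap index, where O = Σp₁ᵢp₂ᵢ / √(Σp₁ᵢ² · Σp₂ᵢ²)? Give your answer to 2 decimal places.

Σ p₁ᵢp₂ᵢ = 0.0060 + 0.1716 + 0.0100 + 0.0004 + 0.0054 = 0.1934
Σp_1ᵢ² = 0.30² + 0.39² + 0.02² + 0.02² + 0.27² = 0.0900 + 0.1521 + 0.0004 + 0.0004 + 0.0729 = 0.3158
Σp_2ᵢ² = 0.02² + 0.44² + 0.50² + 0.02² + 0.02² = 0.0004 + 0.1936 + 0.2500 + 0.0004 + 0.0004 = 0.4448
O = 0.1934 / √(0.3158 × 0.4448) = 0.1934 / 0.37479 = 0.5160

0.52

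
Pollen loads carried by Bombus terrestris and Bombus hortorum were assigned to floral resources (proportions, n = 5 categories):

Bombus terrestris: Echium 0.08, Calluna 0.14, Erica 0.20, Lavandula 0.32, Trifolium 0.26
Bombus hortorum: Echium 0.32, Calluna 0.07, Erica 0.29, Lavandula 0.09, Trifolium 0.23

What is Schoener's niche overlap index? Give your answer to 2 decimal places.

Σ|p₁ᵢ − p₂ᵢ| = 0.24 + 0.07 + 0.09 + 0.23 + 0.03 = 0.66
D = 1 − ½ × 0.66 = 1 − 0.330 = 0.6700

0.67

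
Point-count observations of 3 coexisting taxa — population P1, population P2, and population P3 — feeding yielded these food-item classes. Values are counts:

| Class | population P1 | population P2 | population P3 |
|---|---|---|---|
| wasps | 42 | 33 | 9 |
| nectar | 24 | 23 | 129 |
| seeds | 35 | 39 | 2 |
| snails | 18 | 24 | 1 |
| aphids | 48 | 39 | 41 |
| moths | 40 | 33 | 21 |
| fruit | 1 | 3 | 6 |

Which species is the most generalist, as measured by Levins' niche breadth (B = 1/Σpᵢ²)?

Proportions for population P1 (n=208): 42/208=0.2019, 24/208=0.1154, 35/208=0.1683, 18/208=0.0865, 48/208=0.2308, 40/208=0.1923, 1/208=0.0048
Proportions for population P2 (n=194): 33/194=0.1701, 23/194=0.1186, 39/194=0.2010, 24/194=0.1237, 39/194=0.2010, 33/194=0.1701, 3/194=0.0155
Proportions for population P3 (n=209): 9/209=0.0431, 129/209=0.6172, 2/209=0.0096, 1/209=0.0048, 41/209=0.1962, 21/209=0.1005, 6/209=0.0287
Σp_P1ᵢ² = 0.2019² + 0.1154² + 0.1683² + 0.0865² + 0.2308² + 0.1923² + 0.0048² = 0.040764 + 0.013317 + 0.028325 + 0.007482 + 0.053269 + 0.036979 + 0.000023 = 0.180159
B_P1 = 1 / 0.180159 = 5.5507
Σp_P2ᵢ² = 0.1701² + 0.1186² + 0.2010² + 0.1237² + 0.2010² + 0.1701² + 0.0155² = 0.028934 + 0.014066 + 0.040401 + 0.015302 + 0.040401 + 0.028934 + 0.000240 = 0.168278
B_P2 = 1 / 0.168278 = 5.9425
Σp_P3ᵢ² = 0.0431² + 0.6172² + 0.0096² + 0.0048² + 0.1962² + 0.1005² + 0.0287² = 0.001858 + 0.380936 + 0.000092 + 0.000023 + 0.038494 + 0.010100 + 0.000824 = 0.432327
B_P3 = 1 / 0.432327 = 2.3131
Highest B → broadest niche (most generalist): population P2 (B = 5.94).

population P2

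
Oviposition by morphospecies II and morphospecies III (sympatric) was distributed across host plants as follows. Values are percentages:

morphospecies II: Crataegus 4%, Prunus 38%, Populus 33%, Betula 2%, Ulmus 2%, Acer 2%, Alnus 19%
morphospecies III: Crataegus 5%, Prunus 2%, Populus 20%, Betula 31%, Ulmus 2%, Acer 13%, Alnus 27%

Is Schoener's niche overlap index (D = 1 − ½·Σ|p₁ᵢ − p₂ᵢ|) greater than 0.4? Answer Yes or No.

Convert percentages to proportions (divide by 100).
Σ|p₁ᵢ − p₂ᵢ| = 0.01 + 0.36 + 0.13 + 0.29 + 0.00 + 0.11 + 0.08 = 0.98
D = 1 − ½ × 0.98 = 1 − 0.490 = 0.5100
D = 0.5100 > 0.4 → Yes.

Yes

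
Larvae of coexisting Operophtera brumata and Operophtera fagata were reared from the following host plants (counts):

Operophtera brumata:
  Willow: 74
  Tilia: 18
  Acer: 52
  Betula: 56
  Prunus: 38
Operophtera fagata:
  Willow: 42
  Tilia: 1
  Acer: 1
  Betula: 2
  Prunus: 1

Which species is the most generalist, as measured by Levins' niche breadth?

Proportions for Operophtera brumata (n=238): 74/238=0.3109, 18/238=0.0756, 52/238=0.2185, 56/238=0.2353, 38/238=0.1597
Proportions for Operophtera fagata (n=47): 42/47=0.8936, 1/47=0.0213, 1/47=0.0213, 2/47=0.0426, 1/47=0.0213
Σp_brumᵢ² = 0.3109² + 0.0756² + 0.2185² + 0.2353² + 0.1597² = 0.096659 + 0.005715 + 0.047742 + 0.055366 + 0.025504 = 0.230986
B_brum = 1 / 0.230986 = 4.3293
Σp_fagaᵢ² = 0.8936² + 0.0213² + 0.0213² + 0.0426² + 0.0213² = 0.798521 + 0.000454 + 0.000454 + 0.001815 + 0.000454 = 0.801698
B_faga = 1 / 0.801698 = 1.2474
Highest B → broadest niche (most generalist): Operophtera brumata (B = 4.33).

Operophtera brumata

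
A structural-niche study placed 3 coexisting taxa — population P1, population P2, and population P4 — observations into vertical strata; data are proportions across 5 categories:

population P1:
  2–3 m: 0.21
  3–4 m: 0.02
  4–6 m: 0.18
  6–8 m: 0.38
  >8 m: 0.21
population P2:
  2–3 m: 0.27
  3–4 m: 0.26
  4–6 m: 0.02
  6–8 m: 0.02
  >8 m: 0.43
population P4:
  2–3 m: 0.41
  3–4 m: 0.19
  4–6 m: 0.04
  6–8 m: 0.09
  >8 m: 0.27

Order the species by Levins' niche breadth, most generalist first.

Σp_P1ᵢ² = 0.21² + 0.02² + 0.18² + 0.38² + 0.21² = 0.0441 + 0.0004 + 0.0324 + 0.1444 + 0.0441 = 0.2654
B_P1 = 1 / 0.2654 = 3.7679
Σp_P2ᵢ² = 0.27² + 0.26² + 0.02² + 0.02² + 0.43² = 0.0729 + 0.0676 + 0.0004 + 0.0004 + 0.1849 = 0.3262
B_P2 = 1 / 0.3262 = 3.0656
Σp_P4ᵢ² = 0.41² + 0.19² + 0.04² + 0.09² + 0.27² = 0.1681 + 0.0361 + 0.0016 + 0.0081 + 0.0729 = 0.2868
B_P4 = 1 / 0.2868 = 3.4868
Ranking by B (broadest → narrowest): population P1 (3.77) > population P4 (3.49) > population P2 (3.07)

population P1 > population P4 > population P2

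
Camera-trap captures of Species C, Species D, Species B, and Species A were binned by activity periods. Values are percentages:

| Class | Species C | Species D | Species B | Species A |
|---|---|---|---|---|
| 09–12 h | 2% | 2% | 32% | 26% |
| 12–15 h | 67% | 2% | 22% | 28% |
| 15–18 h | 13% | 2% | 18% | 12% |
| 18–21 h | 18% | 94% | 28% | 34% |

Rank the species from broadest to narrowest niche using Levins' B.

Convert percentages to proportions (divide by 100).
Σp_Cᵢ² = 0.02² + 0.67² + 0.13² + 0.18² = 0.0004 + 0.4489 + 0.0169 + 0.0324 = 0.4986
B_C = 1 / 0.4986 = 2.0056
Σp_Dᵢ² = 0.02² + 0.02² + 0.02² + 0.94² = 0.0004 + 0.0004 + 0.0004 + 0.8836 = 0.8848
B_D = 1 / 0.8848 = 1.1302
Σp_Bᵢ² = 0.32² + 0.22² + 0.18² + 0.28² = 0.1024 + 0.0484 + 0.0324 + 0.0784 = 0.2616
B_B = 1 / 0.2616 = 3.8226
Σp_Aᵢ² = 0.26² + 0.28² + 0.12² + 0.34² = 0.0676 + 0.0784 + 0.0144 + 0.1156 = 0.2760
B_A = 1 / 0.2760 = 3.6232
Ranking by B (broadest → narrowest): Species B (3.82) > Species A (3.62) > Species C (2.01) > Species D (1.13)

Species B > Species A > Species C > Species D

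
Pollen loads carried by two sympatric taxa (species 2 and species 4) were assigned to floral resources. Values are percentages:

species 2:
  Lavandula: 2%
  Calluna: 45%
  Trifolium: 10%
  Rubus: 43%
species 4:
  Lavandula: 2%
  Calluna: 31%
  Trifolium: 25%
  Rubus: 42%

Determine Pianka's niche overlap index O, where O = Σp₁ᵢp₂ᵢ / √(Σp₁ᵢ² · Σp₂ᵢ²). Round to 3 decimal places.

0.946

Convert percentages to proportions (divide by 100).
Σ p₁ᵢp₂ᵢ = 0.0004 + 0.1395 + 0.0250 + 0.1806 = 0.3455
Σp_1ᵢ² = 0.02² + 0.45² + 0.10² + 0.43² = 0.0004 + 0.2025 + 0.0100 + 0.1849 = 0.3978
Σp_2ᵢ² = 0.02² + 0.31² + 0.25² + 0.42² = 0.0004 + 0.0961 + 0.0625 + 0.1764 = 0.3354
O = 0.3455 / √(0.3978 × 0.3354) = 0.3455 / 0.365270 = 0.94588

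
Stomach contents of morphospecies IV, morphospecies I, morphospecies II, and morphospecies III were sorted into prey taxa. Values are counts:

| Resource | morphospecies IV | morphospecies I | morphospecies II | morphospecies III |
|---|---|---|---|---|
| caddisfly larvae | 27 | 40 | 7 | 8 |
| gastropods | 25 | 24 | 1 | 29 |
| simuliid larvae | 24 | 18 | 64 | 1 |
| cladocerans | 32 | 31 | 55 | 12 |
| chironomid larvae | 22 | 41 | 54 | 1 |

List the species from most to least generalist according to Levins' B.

morphospecies IV > morphospecies I > morphospecies II > morphospecies III

Proportions for morphospecies IV (n=130): 27/130=0.2077, 25/130=0.1923, 24/130=0.1846, 32/130=0.2462, 22/130=0.1692
Proportions for morphospecies I (n=154): 40/154=0.2597, 24/154=0.1558, 18/154=0.1169, 31/154=0.2013, 41/154=0.2662
Proportions for morphospecies II (n=181): 7/181=0.0387, 1/181=0.0055, 64/181=0.3536, 55/181=0.3039, 54/181=0.2983
Proportions for morphospecies III (n=51): 8/51=0.1569, 29/51=0.5686, 1/51=0.0196, 12/51=0.2353, 1/51=0.0196
Σp_IVᵢ² = 0.2077² + 0.1923² + 0.1846² + 0.2462² + 0.1692² = 0.043139 + 0.036979 + 0.034077 + 0.060614 + 0.028629 = 0.203438
B_IV = 1 / 0.203438 = 4.9155
Σp_Iᵢ² = 0.2597² + 0.1558² + 0.1169² + 0.2013² + 0.2662² = 0.067444 + 0.024274 + 0.013666 + 0.040522 + 0.070862 = 0.216768
B_I = 1 / 0.216768 = 4.6132
Σp_IIᵢ² = 0.0387² + 0.0055² + 0.3536² + 0.3039² + 0.2983² = 0.001498 + 0.000030 + 0.125033 + 0.092355 + 0.088983 = 0.307899
B_II = 1 / 0.307899 = 3.2478
Σp_IIIᵢ² = 0.1569² + 0.5686² + 0.0196² + 0.2353² + 0.0196² = 0.024618 + 0.323306 + 0.000384 + 0.055366 + 0.000384 = 0.404058
B_III = 1 / 0.404058 = 2.4749
Ranking by B (broadest → narrowest): morphospecies IV (4.92) > morphospecies I (4.61) > morphospecies II (3.25) > morphospecies III (2.47)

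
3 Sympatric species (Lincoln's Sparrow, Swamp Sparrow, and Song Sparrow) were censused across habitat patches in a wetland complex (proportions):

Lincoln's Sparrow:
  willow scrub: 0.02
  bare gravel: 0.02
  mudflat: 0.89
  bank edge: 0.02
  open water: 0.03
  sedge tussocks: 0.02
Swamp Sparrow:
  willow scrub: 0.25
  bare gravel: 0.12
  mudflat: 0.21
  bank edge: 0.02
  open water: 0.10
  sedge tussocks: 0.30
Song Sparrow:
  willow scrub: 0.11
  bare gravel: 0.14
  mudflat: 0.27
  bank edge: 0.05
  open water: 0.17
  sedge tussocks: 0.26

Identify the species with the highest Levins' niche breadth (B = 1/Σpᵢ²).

Σp_Lincᵢ² = 0.02² + 0.02² + 0.89² + 0.02² + 0.03² + 0.02² = 0.0004 + 0.0004 + 0.7921 + 0.0004 + 0.0009 + 0.0004 = 0.7946
B_Linc = 1 / 0.7946 = 1.2585
Σp_Swamᵢ² = 0.25² + 0.12² + 0.21² + 0.02² + 0.10² + 0.30² = 0.0625 + 0.0144 + 0.0441 + 0.0004 + 0.0100 + 0.0900 = 0.2214
B_Swam = 1 / 0.2214 = 4.5167
Σp_Songᵢ² = 0.11² + 0.14² + 0.27² + 0.05² + 0.17² + 0.26² = 0.0121 + 0.0196 + 0.0729 + 0.0025 + 0.0289 + 0.0676 = 0.2036
B_Song = 1 / 0.2036 = 4.9116
Highest B → broadest niche (most generalist): Song Sparrow (B = 4.91).

Song Sparrow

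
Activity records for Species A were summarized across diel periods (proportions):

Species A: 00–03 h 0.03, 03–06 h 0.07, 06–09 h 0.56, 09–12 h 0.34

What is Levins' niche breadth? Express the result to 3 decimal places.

2.299

Σpᵢ² = 0.03² + 0.07² + 0.56² + 0.34² = 0.0009 + 0.0049 + 0.3136 + 0.1156 = 0.4350
B = 1 / 0.4350 = 2.29885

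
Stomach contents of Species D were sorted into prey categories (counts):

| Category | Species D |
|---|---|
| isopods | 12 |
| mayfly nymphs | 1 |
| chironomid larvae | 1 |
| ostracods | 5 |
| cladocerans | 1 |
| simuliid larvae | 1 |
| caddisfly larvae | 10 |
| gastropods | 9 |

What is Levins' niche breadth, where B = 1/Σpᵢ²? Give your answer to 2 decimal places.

Proportions for Species D (n=40): 12/40=0.3000, 1/40=0.0250, 1/40=0.0250, 5/40=0.1250, 1/40=0.0250, 1/40=0.0250, 10/40=0.2500, 9/40=0.2250
Σpᵢ² = 0.3000² + 0.0250² + 0.0250² + 0.1250² + 0.0250² + 0.0250² + 0.2500² + 0.2250² = 0.090000 + 0.000625 + 0.000625 + 0.015625 + 0.000625 + 0.000625 + 0.062500 + 0.050625 = 0.221250
B = 1 / 0.221250 = 4.5198

4.52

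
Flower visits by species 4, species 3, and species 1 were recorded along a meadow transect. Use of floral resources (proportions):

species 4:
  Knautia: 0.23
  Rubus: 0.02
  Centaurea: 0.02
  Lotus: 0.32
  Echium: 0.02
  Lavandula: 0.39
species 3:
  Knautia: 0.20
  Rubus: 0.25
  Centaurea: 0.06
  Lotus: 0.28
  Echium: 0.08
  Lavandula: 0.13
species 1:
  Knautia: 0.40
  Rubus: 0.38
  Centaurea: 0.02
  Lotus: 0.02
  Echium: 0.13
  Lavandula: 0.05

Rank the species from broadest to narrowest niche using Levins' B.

species 3 > species 4 > species 1

Σp_4ᵢ² = 0.23² + 0.02² + 0.02² + 0.32² + 0.02² + 0.39² = 0.0529 + 0.0004 + 0.0004 + 0.1024 + 0.0004 + 0.1521 = 0.3086
B_4 = 1 / 0.3086 = 3.2404
Σp_3ᵢ² = 0.20² + 0.25² + 0.06² + 0.28² + 0.08² + 0.13² = 0.0400 + 0.0625 + 0.0036 + 0.0784 + 0.0064 + 0.0169 = 0.2078
B_3 = 1 / 0.2078 = 4.8123
Σp_1ᵢ² = 0.40² + 0.38² + 0.02² + 0.02² + 0.13² + 0.05² = 0.1600 + 0.1444 + 0.0004 + 0.0004 + 0.0169 + 0.0025 = 0.3246
B_1 = 1 / 0.3246 = 3.0807
Ranking by B (broadest → narrowest): species 3 (4.81) > species 4 (3.24) > species 1 (3.08)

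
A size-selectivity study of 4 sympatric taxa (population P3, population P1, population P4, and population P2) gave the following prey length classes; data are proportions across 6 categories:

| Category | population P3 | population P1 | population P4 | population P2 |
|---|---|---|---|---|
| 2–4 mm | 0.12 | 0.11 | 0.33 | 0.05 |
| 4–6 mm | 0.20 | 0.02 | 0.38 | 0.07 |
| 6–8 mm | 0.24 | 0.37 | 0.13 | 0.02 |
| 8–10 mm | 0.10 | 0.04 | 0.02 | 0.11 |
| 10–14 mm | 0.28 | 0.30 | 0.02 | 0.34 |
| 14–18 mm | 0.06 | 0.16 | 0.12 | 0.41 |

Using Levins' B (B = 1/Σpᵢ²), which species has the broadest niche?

population P3

Σp_P3ᵢ² = 0.12² + 0.20² + 0.24² + 0.10² + 0.28² + 0.06² = 0.0144 + 0.0400 + 0.0576 + 0.0100 + 0.0784 + 0.0036 = 0.2040
B_P3 = 1 / 0.2040 = 4.9020
Σp_P1ᵢ² = 0.11² + 0.02² + 0.37² + 0.04² + 0.30² + 0.16² = 0.0121 + 0.0004 + 0.1369 + 0.0016 + 0.0900 + 0.0256 = 0.2666
B_P1 = 1 / 0.2666 = 3.7509
Σp_P4ᵢ² = 0.33² + 0.38² + 0.13² + 0.02² + 0.02² + 0.12² = 0.1089 + 0.1444 + 0.0169 + 0.0004 + 0.0004 + 0.0144 = 0.2854
B_P4 = 1 / 0.2854 = 3.5039
Σp_P2ᵢ² = 0.05² + 0.07² + 0.02² + 0.11² + 0.34² + 0.41² = 0.0025 + 0.0049 + 0.0004 + 0.0121 + 0.1156 + 0.1681 = 0.3036
B_P2 = 1 / 0.3036 = 3.2938
Highest B → broadest niche (most generalist): population P3 (B = 4.90).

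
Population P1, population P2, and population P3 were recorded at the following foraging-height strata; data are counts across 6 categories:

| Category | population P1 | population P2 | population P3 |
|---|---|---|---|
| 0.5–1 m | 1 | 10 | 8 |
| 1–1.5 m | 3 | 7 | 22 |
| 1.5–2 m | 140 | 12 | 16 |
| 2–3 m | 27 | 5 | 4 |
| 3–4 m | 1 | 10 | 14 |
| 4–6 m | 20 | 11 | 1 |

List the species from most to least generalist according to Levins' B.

population P2 > population P3 > population P1

Proportions for population P1 (n=192): 1/192=0.0052, 3/192=0.0156, 140/192=0.7292, 27/192=0.1406, 1/192=0.0052, 20/192=0.1042
Proportions for population P2 (n=55): 10/55=0.1818, 7/55=0.1273, 12/55=0.2182, 5/55=0.0909, 10/55=0.1818, 11/55=0.2000
Proportions for population P3 (n=65): 8/65=0.1231, 22/65=0.3385, 16/65=0.2462, 4/65=0.0615, 14/65=0.2154, 1/65=0.0154
Σp_P1ᵢ² = 0.0052² + 0.0156² + 0.7292² + 0.1406² + 0.0052² + 0.1042² = 0.000027 + 0.000243 + 0.531733 + 0.019768 + 0.000027 + 0.010858 = 0.562656
B_P1 = 1 / 0.562656 = 1.7773
Σp_P2ᵢ² = 0.1818² + 0.1273² + 0.2182² + 0.0909² + 0.1818² + 0.2000² = 0.033051 + 0.016205 + 0.047611 + 0.008263 + 0.033051 + 0.040000 = 0.178181
B_P2 = 1 / 0.178181 = 5.6123
Σp_P3ᵢ² = 0.1231² + 0.3385² + 0.2462² + 0.0615² + 0.2154² + 0.0154² = 0.015154 + 0.114582 + 0.060614 + 0.003782 + 0.046397 + 0.000237 = 0.240766
B_P3 = 1 / 0.240766 = 4.1534
Ranking by B (broadest → narrowest): population P2 (5.61) > population P3 (4.15) > population P1 (1.78)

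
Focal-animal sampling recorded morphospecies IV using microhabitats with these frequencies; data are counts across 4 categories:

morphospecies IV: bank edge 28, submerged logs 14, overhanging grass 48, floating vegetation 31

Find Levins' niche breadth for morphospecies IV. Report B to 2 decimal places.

3.45

Proportions for morphospecies IV (n=121): 28/121=0.2314, 14/121=0.1157, 48/121=0.3967, 31/121=0.2562
Σpᵢ² = 0.2314² + 0.1157² + 0.3967² + 0.2562² = 0.053546 + 0.013386 + 0.157371 + 0.065638 = 0.289941
B = 1 / 0.289941 = 3.4490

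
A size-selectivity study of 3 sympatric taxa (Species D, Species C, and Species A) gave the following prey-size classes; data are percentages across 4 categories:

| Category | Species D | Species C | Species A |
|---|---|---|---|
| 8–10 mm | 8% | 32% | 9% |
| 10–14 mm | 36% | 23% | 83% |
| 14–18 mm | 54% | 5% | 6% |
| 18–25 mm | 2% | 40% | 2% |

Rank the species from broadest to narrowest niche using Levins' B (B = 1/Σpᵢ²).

Species C > Species D > Species A

Convert percentages to proportions (divide by 100).
Σp_Dᵢ² = 0.08² + 0.36² + 0.54² + 0.02² = 0.0064 + 0.1296 + 0.2916 + 0.0004 = 0.4280
B_D = 1 / 0.4280 = 2.3364
Σp_Cᵢ² = 0.32² + 0.23² + 0.05² + 0.40² = 0.1024 + 0.0529 + 0.0025 + 0.1600 = 0.3178
B_C = 1 / 0.3178 = 3.1466
Σp_Aᵢ² = 0.09² + 0.83² + 0.06² + 0.02² = 0.0081 + 0.6889 + 0.0036 + 0.0004 = 0.7010
B_A = 1 / 0.7010 = 1.4265
Ranking by B (broadest → narrowest): Species C (3.15) > Species D (2.34) > Species A (1.43)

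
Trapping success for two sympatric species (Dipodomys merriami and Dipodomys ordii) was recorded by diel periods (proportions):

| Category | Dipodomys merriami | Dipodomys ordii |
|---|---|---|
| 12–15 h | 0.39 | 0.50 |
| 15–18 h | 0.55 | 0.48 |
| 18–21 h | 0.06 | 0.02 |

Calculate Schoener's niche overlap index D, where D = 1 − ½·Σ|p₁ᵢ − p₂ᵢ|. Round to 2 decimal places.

0.89

Σ|p₁ᵢ − p₂ᵢ| = 0.11 + 0.07 + 0.04 = 0.22
D = 1 − ½ × 0.22 = 1 − 0.110 = 0.8900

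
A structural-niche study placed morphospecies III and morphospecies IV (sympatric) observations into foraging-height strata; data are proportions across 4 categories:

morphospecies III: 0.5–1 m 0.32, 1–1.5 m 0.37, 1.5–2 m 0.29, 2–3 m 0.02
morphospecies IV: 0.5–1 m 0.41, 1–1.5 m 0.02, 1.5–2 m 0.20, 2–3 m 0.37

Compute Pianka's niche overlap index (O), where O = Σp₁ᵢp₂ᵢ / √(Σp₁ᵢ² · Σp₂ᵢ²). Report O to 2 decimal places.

0.61

Σ p₁ᵢp₂ᵢ = 0.1312 + 0.0074 + 0.0580 + 0.0074 = 0.2040
Σp_1ᵢ² = 0.32² + 0.37² + 0.29² + 0.02² = 0.1024 + 0.1369 + 0.0841 + 0.0004 = 0.3238
Σp_2ᵢ² = 0.41² + 0.02² + 0.20² + 0.37² = 0.1681 + 0.0004 + 0.0400 + 0.1369 = 0.3454
O = 0.2040 / √(0.3238 × 0.3454) = 0.2040 / 0.33443 = 0.6100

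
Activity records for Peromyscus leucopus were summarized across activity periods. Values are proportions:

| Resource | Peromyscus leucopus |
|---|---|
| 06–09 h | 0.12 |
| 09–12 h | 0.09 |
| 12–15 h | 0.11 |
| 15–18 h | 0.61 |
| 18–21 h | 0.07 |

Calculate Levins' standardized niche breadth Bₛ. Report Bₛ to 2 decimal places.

0.36

Σpᵢ² = 0.12² + 0.09² + 0.11² + 0.61² + 0.07² = 0.0144 + 0.0081 + 0.0121 + 0.3721 + 0.0049 = 0.4116
B = 1 / 0.4116 = 2.4295
Bₛ = (B − 1)/(n − 1) = (2.4295 − 1)/(5 − 1) = 1.4295/4 = 0.3574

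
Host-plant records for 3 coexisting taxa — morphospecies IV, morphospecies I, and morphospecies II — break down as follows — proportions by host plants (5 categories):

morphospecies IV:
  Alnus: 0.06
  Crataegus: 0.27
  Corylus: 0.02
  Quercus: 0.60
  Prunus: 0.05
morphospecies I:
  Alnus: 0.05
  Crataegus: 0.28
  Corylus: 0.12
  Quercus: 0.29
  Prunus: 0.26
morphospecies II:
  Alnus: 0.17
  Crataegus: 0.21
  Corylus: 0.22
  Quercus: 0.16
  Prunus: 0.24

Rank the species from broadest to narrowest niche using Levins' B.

Σp_IVᵢ² = 0.06² + 0.27² + 0.02² + 0.60² + 0.05² = 0.0036 + 0.0729 + 0.0004 + 0.3600 + 0.0025 = 0.4394
B_IV = 1 / 0.4394 = 2.2758
Σp_Iᵢ² = 0.05² + 0.28² + 0.12² + 0.29² + 0.26² = 0.0025 + 0.0784 + 0.0144 + 0.0841 + 0.0676 = 0.2470
B_I = 1 / 0.2470 = 4.0486
Σp_IIᵢ² = 0.17² + 0.21² + 0.22² + 0.16² + 0.24² = 0.0289 + 0.0441 + 0.0484 + 0.0256 + 0.0576 = 0.2046
B_II = 1 / 0.2046 = 4.8876
Ranking by B (broadest → narrowest): morphospecies II (4.89) > morphospecies I (4.05) > morphospecies IV (2.28)

morphospecies II > morphospecies I > morphospecies IV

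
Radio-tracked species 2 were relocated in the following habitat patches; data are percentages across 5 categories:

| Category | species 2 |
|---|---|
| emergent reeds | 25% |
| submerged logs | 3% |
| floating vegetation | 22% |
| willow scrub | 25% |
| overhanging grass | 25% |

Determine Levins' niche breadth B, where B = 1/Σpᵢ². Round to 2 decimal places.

4.22

Convert percentages to proportions (divide by 100).
Σpᵢ² = 0.25² + 0.03² + 0.22² + 0.25² + 0.25² = 0.0625 + 0.0009 + 0.0484 + 0.0625 + 0.0625 = 0.2368
B = 1 / 0.2368 = 4.2230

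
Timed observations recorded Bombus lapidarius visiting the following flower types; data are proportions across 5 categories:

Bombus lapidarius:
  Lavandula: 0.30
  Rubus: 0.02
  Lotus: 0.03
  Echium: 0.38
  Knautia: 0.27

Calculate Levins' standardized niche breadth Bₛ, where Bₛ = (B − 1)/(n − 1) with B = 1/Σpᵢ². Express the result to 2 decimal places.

Σpᵢ² = 0.30² + 0.02² + 0.03² + 0.38² + 0.27² = 0.0900 + 0.0004 + 0.0009 + 0.1444 + 0.0729 = 0.3086
B = 1 / 0.3086 = 3.2404
Bₛ = (B − 1)/(n − 1) = (3.2404 − 1)/(5 − 1) = 2.2404/4 = 0.5601

0.56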